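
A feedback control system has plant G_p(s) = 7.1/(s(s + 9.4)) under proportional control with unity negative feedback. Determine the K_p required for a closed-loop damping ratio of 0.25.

Closed-loop characteristic equation: s² + 9.4s + K_p·7.1 = 0.
So ω_n = √(7.1K_p) and 2ζω_n = 9.4, giving ζ = 9.4/(2√(7.1K_p)).
Setting ζ = 0.25: √(7.1K_p) = 9.4/(2·0.25) = 18.8, so K_p = 353.4/7.1 = 49.8.

K_p = 49.8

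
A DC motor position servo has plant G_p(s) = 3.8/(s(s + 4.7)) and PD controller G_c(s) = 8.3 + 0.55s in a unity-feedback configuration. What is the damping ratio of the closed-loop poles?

ζ = 0.605

Forward path: (8.3 + 0.55s)·3.8/(s(s+4.7)). The closed-loop characteristic equation is s² + (4.7 + 3.8·0.55)s + 3.8·8.3 = 0.
That is s² + 6.79s + 31.54 = 0, so ω_n = 5.616 rad/s and ζ = 6.79/(2·5.616) = 0.6045.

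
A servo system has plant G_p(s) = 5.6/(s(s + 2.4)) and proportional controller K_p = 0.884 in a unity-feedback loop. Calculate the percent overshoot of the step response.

From 1 + K_pG_p(s) = 0: s² + 2.4s + 4.95 = 0 ⇒ ω_n = 2.225, ζ = 0.5393.
%OS = 100·exp(−πζ/√(1−ζ²)) = 100·exp(−π·0.5393/√0.7091) = 13.4%.

13.4%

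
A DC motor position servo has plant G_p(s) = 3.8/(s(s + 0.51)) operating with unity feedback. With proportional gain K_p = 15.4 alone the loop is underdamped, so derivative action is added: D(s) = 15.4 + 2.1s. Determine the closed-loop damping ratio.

Forward path: (15.4 + 2.1s)·3.8/(s(s+0.51)). The closed-loop characteristic equation is s² + (0.51 + 3.8·2.1)s + 3.8·15.4 = 0.
That is s² + 8.49s + 58.52 = 0, so ω_n = 7.65 rad/s and ζ = 8.49/(2·7.65) = 0.5549.

ζ = 0.555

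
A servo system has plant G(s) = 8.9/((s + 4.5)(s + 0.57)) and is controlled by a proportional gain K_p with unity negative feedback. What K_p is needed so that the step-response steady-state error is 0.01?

For a type-0 loop with proportional control, e_ss = 1/(1 + K_p·G(0)).
G(0) = 3.47. Require 1/(1 + K_p·3.47) = 0.01, so 1 + 3.47·K_p = 100.
K_p = (100 − 1)/3.47 = 28.5.

K_p = 28.5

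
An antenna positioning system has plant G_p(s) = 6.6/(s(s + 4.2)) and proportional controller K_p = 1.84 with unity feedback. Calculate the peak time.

The closed-loop denominator s² + 4.2s + 12.14 gives ω_n = √12.14 = 3.485 and ζ = 4.2/(2ω_n) = 0.6026.
Damped frequency ω_d = ω_n√(1−ζ²) = 2.781 rad/s, so peak time T_p = π/ω_d = 1.13 s.

T_p = 1.13 s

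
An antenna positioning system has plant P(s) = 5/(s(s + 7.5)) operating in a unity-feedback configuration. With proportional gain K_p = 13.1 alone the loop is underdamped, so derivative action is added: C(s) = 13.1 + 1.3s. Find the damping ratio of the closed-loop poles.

ζ = 0.865

Forward path: (13.1 + 1.3s)·5/(s(s+7.5)). The closed-loop characteristic equation is s² + (7.5 + 5·1.3)s + 5·13.1 = 0.
That is s² + 14s + 65.5 = 0, so ω_n = 8.093 rad/s and ζ = 14/(2·8.093) = 0.8649.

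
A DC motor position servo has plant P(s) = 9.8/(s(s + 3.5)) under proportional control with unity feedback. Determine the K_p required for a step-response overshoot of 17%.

K_p = 1.29

From %OS = 100·exp(−πζ/√(1−ζ²)) = 17%, ζ = −ln(0.17)/√(π²+ln²(0.17)) = 0.4913.
Characteristic equation s² + 3.5s + 9.8K_p = 0 gives ζ = 3.5/(2√(9.8K_p)).
Setting ζ = 0.4913: √(9.8K_p) = 3.5/(2·0.4913) = 3.562, so K_p = 12.69/9.8 = 1.29.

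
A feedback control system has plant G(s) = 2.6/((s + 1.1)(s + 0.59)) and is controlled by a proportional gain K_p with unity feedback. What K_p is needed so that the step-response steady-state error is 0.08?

The loop is type 0, so e_ss(step) = 1/(1 + K_pos) with K_pos = K_p·G(0).
G(0) = 4.006. Require 1/(1 + K_p·4.006) = 0.08, so 1 + 4.006·K_p = 12.5.
K_p = (12.5 − 1)/4.006 = 2.87.

K_p = 2.87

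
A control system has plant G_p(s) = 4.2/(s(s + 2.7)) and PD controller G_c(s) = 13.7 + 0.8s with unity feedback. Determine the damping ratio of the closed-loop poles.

Forward path: (13.7 + 0.8s)·4.2/(s(s+2.7)). The closed-loop characteristic equation is s² + (2.7 + 4.2·0.8)s + 4.2·13.7 = 0.
That is s² + 6.06s + 57.54 = 0, so ω_n = 7.586 rad/s and ζ = 6.06/(2·7.586) = 0.3994.

ζ = 0.399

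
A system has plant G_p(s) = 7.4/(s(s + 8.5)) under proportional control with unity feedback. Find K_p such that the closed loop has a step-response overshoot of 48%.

From %OS = 100·exp(−πζ/√(1−ζ²)) = 48%, ζ = −ln(0.48)/√(π²+ln²(0.48)) = 0.2275.
Characteristic equation s² + 8.5s + 7.4K_p = 0 gives ζ = 8.5/(2√(7.4K_p)).
Setting ζ = 0.2275: √(7.4K_p) = 8.5/(2·0.2275) = 18.68, so K_p = 349/7.4 = 47.2.

K_p = 47.2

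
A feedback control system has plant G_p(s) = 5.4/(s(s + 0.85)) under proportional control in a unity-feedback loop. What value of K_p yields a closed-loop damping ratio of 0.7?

K_p = 0.0683

Closed-loop characteristic equation: s² + 0.85s + K_p·5.4 = 0.
So ω_n = √(5.4K_p) and 2ζω_n = 0.85, giving ζ = 0.85/(2√(5.4K_p)).
Setting ζ = 0.7: √(5.4K_p) = 0.85/(2·0.7) = 0.6071, so K_p = 0.3686/5.4 = 0.0683.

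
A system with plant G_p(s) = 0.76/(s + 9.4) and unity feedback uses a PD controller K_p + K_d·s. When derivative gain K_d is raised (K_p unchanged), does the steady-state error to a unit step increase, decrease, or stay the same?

K_d affects only the transient (the s-coefficient); the DC loop gain, and hence e_ss, depends only on K_p.

unchanged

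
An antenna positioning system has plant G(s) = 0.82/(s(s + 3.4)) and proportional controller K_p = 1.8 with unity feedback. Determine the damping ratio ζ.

ζ = 1.4

With unity feedback the closed-loop characteristic equation is s² + 3.4s + 1.8·0.82 = s² + 3.4s + 1.476 = 0.
Matching s² + 2ζω_n s + ω_n²: ω_n = √1.476 = 1.215 rad/s and 2ζω_n = 3.4, so ζ = 3.4/(2·1.215) = 1.4.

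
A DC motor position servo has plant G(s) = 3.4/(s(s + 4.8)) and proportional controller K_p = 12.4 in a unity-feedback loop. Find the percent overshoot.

28.7%

From 1 + K_pG(s) = 0: s² + 4.8s + 42.16 = 0 ⇒ ω_n = 6.493, ζ = 0.3696.
%OS = 100·exp(−πζ/√(1−ζ²)) = 100·exp(−π·0.3696/√0.8634) = 28.7%.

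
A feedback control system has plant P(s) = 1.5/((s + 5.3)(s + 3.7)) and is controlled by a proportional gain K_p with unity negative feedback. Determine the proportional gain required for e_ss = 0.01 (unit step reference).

K_p = 1290

Steady-state error for a unit step on this type-0 loop is 1/(1 + K_p·P(0)).
P(0) = 0.07649. Require 1/(1 + K_p·0.07649) = 0.01, so 1 + 0.07649·K_p = 100.
K_p = (100 − 1)/0.07649 = 1290.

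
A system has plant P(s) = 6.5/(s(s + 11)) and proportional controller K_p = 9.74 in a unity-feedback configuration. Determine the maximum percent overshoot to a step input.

The closed-loop denominator s² + 11s + 63.31 gives ω_n = √63.31 = 7.957 and ζ = 11/(2ω_n) = 0.6912.
%OS = 100·exp(−πζ/√(1−ζ²)) = 100·exp(−π·0.6912/√0.5222) = 4.95%.

4.95%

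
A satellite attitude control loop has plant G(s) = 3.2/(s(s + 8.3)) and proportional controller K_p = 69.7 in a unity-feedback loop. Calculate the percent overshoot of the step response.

40.3%

The closed-loop denominator s² + 8.3s + 223 gives ω_n = √223 = 14.93 and ζ = 8.3/(2ω_n) = 0.2779.
%OS = 100·exp(−πζ/√(1−ζ²)) = 100·exp(−π·0.2779/√0.9228) = 40.3%.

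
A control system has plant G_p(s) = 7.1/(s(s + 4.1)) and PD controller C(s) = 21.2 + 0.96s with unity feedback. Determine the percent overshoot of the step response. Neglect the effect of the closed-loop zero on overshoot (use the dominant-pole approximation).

21%

Forward path: (21.2 + 0.96s)·7.1/(s(s+4.1)). The closed-loop characteristic equation is s² + (4.1 + 7.1·0.96)s + 7.1·21.2 = 0.
That is s² + 10.92s + 150.5 = 0, so ω_n = 12.27 rad/s and ζ = 10.92/(2·12.27) = 0.4449.
%OS = 100·exp(−πζ/√(1−ζ²)) = 21%.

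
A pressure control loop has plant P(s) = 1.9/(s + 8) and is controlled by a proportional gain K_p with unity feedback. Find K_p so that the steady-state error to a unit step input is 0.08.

For a type-0 loop with proportional control, e_ss = 1/(1 + K_p·P(0)).
P(0) = 0.2375. Require 1/(1 + K_p·0.2375) = 0.08, so 1 + 0.2375·K_p = 12.5.
K_p = (12.5 − 1)/0.2375 = 48.4.

K_p = 48.4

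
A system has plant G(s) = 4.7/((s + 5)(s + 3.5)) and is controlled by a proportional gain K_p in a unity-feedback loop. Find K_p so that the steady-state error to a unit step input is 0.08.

Steady-state error for a unit step on this type-0 loop is 1/(1 + K_p·G(0)).
G(0) = 0.2686. Require 1/(1 + K_p·0.2686) = 0.08, so 1 + 0.2686·K_p = 12.5.
K_p = (12.5 − 1)/0.2686 = 42.8.

K_p = 42.8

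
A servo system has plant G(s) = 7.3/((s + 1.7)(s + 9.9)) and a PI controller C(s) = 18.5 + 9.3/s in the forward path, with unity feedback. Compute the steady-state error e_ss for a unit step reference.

0

The open loop C(s)G(s) has a pole at the origin (type 1), so the static position error constant is infinite and e_ss = 1/(1+∞) = 0.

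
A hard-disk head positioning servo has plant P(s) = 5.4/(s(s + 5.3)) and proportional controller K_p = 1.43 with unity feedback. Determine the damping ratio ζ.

ζ = 0.954

With unity feedback the closed-loop characteristic equation is s² + 5.3s + 1.43·5.4 = s² + 5.3s + 7.722 = 0.
Matching s² + 2ζω_n s + ω_n²: ω_n = √7.722 = 2.779 rad/s and 2ζω_n = 5.3, so ζ = 5.3/(2·2.779) = 0.954.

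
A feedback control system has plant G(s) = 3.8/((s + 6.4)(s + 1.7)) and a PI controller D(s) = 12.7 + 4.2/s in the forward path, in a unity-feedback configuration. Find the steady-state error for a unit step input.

0

The open loop D(s)G(s) has a pole at the origin (type 1), so the static position error constant is infinite and e_ss = 1/(1+∞) = 0.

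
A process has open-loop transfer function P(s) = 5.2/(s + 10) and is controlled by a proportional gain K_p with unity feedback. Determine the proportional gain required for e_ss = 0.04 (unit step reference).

K_p = 46.2

Steady-state error for a unit step on this type-0 loop is 1/(1 + K_p·P(0)).
P(0) = 0.52. Require 1/(1 + K_p·0.52) = 0.04, so 1 + 0.52·K_p = 25.
K_p = (25 − 1)/0.52 = 46.2.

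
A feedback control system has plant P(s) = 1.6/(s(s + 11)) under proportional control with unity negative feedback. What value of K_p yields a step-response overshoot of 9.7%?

K_p = 53.2

From %OS = 100·exp(−πζ/√(1−ζ²)) = 9.7%, ζ = −ln(0.097)/√(π²+ln²(0.097)) = 0.5962.
Characteristic equation s² + 11s + 1.6K_p = 0 gives ζ = 11/(2√(1.6K_p)).
Setting ζ = 0.5962: √(1.6K_p) = 11/(2·0.5962) = 9.225, so K_p = 85.1/1.6 = 53.2.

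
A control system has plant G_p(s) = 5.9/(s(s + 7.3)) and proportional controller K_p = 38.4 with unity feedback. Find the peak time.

The closed-loop denominator s² + 7.3s + 226.6 gives ω_n = √226.6 = 15.05 and ζ = 7.3/(2ω_n) = 0.2425.
Damped frequency ω_d = ω_n√(1−ζ²) = 14.6 rad/s, so peak time T_p = π/ω_d = 0.215 s.

T_p = 0.215 s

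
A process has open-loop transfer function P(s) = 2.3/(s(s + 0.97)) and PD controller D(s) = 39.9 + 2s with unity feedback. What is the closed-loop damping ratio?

ζ = 0.291

Forward path: (39.9 + 2s)·2.3/(s(s+0.97)). The closed-loop characteristic equation is s² + (0.97 + 2.3·2)s + 2.3·39.9 = 0.
That is s² + 5.57s + 91.77 = 0, so ω_n = 9.58 rad/s and ζ = 5.57/(2·9.58) = 0.2907.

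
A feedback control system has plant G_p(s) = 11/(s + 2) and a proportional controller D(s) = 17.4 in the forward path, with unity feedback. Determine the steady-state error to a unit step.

The loop is type 0. Static position error constant K_pos = D(0)·G_p(0) = 17.4·5.5 = 95.7.
Steady-state error to a unit step: e_ss = 1/(1+K_pos) = 1/96.7 = 0.0103.

0.0103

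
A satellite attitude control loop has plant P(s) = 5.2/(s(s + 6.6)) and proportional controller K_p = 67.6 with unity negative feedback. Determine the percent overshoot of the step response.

57%

Closed-loop characteristic equation: s² + 6.6s + 351.5 = 0, so ω_n = 18.75 rad/s and ζ = 6.6/(2·18.75) = 0.176.
%OS = 100·exp(−πζ/√(1−ζ²)) = 100·exp(−π·0.176/√0.969) = 57%.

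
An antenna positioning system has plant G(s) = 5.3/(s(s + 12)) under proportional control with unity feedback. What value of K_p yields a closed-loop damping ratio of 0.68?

Closed-loop characteristic equation: s² + 12s + K_p·5.3 = 0.
So ω_n = √(5.3K_p) and 2ζω_n = 12, giving ζ = 12/(2√(5.3K_p)).
Setting ζ = 0.68: √(5.3K_p) = 12/(2·0.68) = 8.824, so K_p = 77.85/5.3 = 14.7.

K_p = 14.7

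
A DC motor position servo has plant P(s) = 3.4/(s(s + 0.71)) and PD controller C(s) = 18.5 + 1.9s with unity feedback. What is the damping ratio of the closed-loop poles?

ζ = 0.452

Forward path: (18.5 + 1.9s)·3.4/(s(s+0.71)). The closed-loop characteristic equation is s² + (0.71 + 3.4·1.9)s + 3.4·18.5 = 0.
That is s² + 7.17s + 62.9 = 0, so ω_n = 7.931 rad/s and ζ = 7.17/(2·7.931) = 0.452.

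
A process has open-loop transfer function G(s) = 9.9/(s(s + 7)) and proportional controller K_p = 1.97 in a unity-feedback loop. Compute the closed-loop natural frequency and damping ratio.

ω_n = 4.42 rad/s, ζ = 0.793

The closed-loop denominator is s(s+7) + 1.97·9.9 = s² + 7s + 19.5.
Matching s² + 2ζω_n s + ω_n²: ω_n = √19.5 = 4.416 rad/s and 2ζω_n = 7, so ζ = 7/(2·4.416) = 0.793.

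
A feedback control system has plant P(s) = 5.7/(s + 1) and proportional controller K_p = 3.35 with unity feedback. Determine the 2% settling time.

Closed-loop transfer function: T(s) = K_p·P(s)/(1 + K_p·P(s)) = 19.1/(s + 1 + 19.1) = 19.1/(s + 20.1).
Time constant τ = 1/20.1 = 0.04976 s, so the 2% settling time is about 4τ = 0.199 s.

T_s ≈ 0.199 s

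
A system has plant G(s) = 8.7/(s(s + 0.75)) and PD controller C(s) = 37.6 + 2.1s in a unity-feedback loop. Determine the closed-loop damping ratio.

ζ = 0.526

Forward path: (37.6 + 2.1s)·8.7/(s(s+0.75)). The closed-loop characteristic equation is s² + (0.75 + 8.7·2.1)s + 8.7·37.6 = 0.
That is s² + 19.02s + 327.1 = 0, so ω_n = 18.09 rad/s and ζ = 19.02/(2·18.09) = 0.5258.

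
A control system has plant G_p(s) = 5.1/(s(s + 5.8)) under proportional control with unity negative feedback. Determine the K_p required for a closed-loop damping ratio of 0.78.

K_p = 2.71

Closed-loop characteristic equation: s² + 5.8s + K_p·5.1 = 0.
So ω_n = √(5.1K_p) and 2ζω_n = 5.8, giving ζ = 5.8/(2√(5.1K_p)).
Setting ζ = 0.78: √(5.1K_p) = 5.8/(2·0.78) = 3.718, so K_p = 13.82/5.1 = 2.71.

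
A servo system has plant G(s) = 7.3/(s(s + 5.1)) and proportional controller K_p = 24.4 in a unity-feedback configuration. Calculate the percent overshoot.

From 1 + K_pG(s) = 0: s² + 5.1s + 178.1 = 0 ⇒ ω_n = 13.35, ζ = 0.1911.
%OS = 100·exp(−πζ/√(1−ζ²)) = 100·exp(−π·0.1911/√0.9635) = 54.3%.

54.3%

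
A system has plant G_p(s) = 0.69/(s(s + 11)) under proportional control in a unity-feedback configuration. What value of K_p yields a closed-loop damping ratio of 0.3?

Closed-loop characteristic equation: s² + 11s + K_p·0.69 = 0.
So ω_n = √(0.69K_p) and 2ζω_n = 11, giving ζ = 11/(2√(0.69K_p)).
Setting ζ = 0.3: √(0.69K_p) = 11/(2·0.3) = 18.33, so K_p = 336.1/0.69 = 487.

K_p = 487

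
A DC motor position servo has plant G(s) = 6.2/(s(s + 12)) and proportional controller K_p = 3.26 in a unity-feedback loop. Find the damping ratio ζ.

1 + K_p·G(s) = 0 gives s² + 12s + 20.21 = 0.
Matching s² + 2ζω_n s + ω_n²: ω_n = √20.21 = 4.496 rad/s and 2ζω_n = 12, so ζ = 12/(2·4.496) = 1.33.

ζ = 1.33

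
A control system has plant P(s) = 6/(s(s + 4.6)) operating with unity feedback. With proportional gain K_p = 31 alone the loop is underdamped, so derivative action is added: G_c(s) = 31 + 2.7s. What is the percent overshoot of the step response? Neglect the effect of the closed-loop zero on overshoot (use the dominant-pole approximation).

Forward path: (31 + 2.7s)·6/(s(s+4.6)). The closed-loop characteristic equation is s² + (4.6 + 6·2.7)s + 6·31 = 0.
That is s² + 20.8s + 186 = 0, so ω_n = 13.64 rad/s and ζ = 20.8/(2·13.64) = 0.7626.
%OS = 100·exp(−πζ/√(1−ζ²)) = 2.46%.

2.46%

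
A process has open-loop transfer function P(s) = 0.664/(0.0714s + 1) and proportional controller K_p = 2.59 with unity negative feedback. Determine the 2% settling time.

Closed loop: T(s) = K_p·P/(1+K_p·P) = 1.72/(0.0714s + 1 + 1.72), with pole at s = −(1 + 1.72)/0.0714 = −38.09.
τ = 1/38.09 = 0.02625 s, so 2% settling time ≈ 4τ = 0.105 s.

T_s ≈ 0.105 s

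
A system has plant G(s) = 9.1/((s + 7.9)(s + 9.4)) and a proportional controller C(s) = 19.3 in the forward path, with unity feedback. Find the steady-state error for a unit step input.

The loop is type 0. Static position error constant K_pos = C(0)·G(0) = 19.3·0.1225 = 2.365.
Steady-state error to a unit step: e_ss = 1/(1+K_pos) = 1/3.365 = 0.297.

0.297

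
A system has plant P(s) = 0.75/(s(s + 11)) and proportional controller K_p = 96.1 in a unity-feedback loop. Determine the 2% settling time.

The closed-loop denominator s² + 11s + 72.07 gives ω_n = √72.07 = 8.49 and ζ = 11/(2ω_n) = 0.6478.
2% settling time T_s ≈ 4/(ζω_n) = 4/5.5 = 0.727 s.

T_s ≈ 0.727 s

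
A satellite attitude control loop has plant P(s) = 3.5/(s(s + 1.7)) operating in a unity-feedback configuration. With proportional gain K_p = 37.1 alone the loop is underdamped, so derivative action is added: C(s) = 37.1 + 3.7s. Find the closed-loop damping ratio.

ζ = 0.643

Forward path: (37.1 + 3.7s)·3.5/(s(s+1.7)). The closed-loop characteristic equation is s² + (1.7 + 3.5·3.7)s + 3.5·37.1 = 0.
That is s² + 14.65s + 129.8 = 0, so ω_n = 11.4 rad/s and ζ = 14.65/(2·11.4) = 0.6428.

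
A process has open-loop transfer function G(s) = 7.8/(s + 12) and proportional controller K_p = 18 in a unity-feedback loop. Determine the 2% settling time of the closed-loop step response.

T_s ≈ 0.0262 s

Closed-loop transfer function: T(s) = K_p·G(s)/(1 + K_p·G(s)) = 140.4/(s + 12 + 140.4) = 140.4/(s + 152.4).
Time constant τ = 1/152.4 = 0.006562 s, so the 2% settling time is about 4τ = 0.0262 s.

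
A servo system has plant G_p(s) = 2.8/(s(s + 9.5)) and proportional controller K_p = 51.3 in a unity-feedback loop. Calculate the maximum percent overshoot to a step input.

25.8%

Closed-loop characteristic equation: s² + 9.5s + 143.6 = 0, so ω_n = 11.98 rad/s and ζ = 9.5/(2·11.98) = 0.3963.
%OS = 100·exp(−πζ/√(1−ζ²)) = 100·exp(−π·0.3963/√0.8429) = 25.8%.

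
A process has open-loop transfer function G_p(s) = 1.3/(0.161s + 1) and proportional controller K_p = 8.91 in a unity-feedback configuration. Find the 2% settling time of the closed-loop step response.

T_s ≈ 0.0512 s

Closed loop: T(s) = K_p·G_p/(1+K_p·G_p) = 11.58/(0.161s + 1 + 11.58), with pole at s = −(1 + 11.58)/0.161 = −78.16.
τ = 1/78.16 = 0.0128 s, so 2% settling time ≈ 4τ = 0.0512 s.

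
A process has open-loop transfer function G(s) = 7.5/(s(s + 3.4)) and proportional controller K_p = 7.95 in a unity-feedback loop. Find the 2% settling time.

Closed-loop characteristic equation: s² + 3.4s + 59.62 = 0, so ω_n = 7.722 rad/s and ζ = 3.4/(2·7.722) = 0.2202.
2% settling time T_s ≈ 4/(ζω_n) = 4/1.7 = 2.35 s.

T_s ≈ 2.35 s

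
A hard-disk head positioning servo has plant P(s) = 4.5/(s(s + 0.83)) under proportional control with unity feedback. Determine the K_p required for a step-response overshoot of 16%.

K_p = 0.151

From %OS = 100·exp(−πζ/√(1−ζ²)) = 16%, ζ = −ln(0.16)/√(π²+ln²(0.16)) = 0.5039.
Characteristic equation s² + 0.83s + 4.5K_p = 0 gives ζ = 0.83/(2√(4.5K_p)).
Setting ζ = 0.5039: √(4.5K_p) = 0.83/(2·0.5039) = 0.8236, so K_p = 0.6784/4.5 = 0.151.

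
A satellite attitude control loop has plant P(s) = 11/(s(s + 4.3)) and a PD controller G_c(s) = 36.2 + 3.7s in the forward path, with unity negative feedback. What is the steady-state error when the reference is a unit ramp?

0.0108

The loop has one pole at the origin (type 1). Velocity error constant K_v = lim_{s→0} s·G_c(s)P(s) = 36.2·11/4.3 = 92.6.
Steady-state error to a unit ramp: e_ss = 1/K_v = 0.0108.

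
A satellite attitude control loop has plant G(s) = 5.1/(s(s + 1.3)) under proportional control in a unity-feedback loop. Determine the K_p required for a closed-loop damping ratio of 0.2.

Closed-loop characteristic equation: s² + 1.3s + K_p·5.1 = 0.
So ω_n = √(5.1K_p) and 2ζω_n = 1.3, giving ζ = 1.3/(2√(5.1K_p)).
Setting ζ = 0.2: √(5.1K_p) = 1.3/(2·0.2) = 3.25, so K_p = 10.56/5.1 = 2.07.

K_p = 2.07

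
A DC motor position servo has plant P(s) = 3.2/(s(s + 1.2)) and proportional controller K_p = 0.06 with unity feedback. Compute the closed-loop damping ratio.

ζ = 1.37

With unity feedback the closed-loop characteristic equation is s² + 1.2s + 0.06·3.2 = s² + 1.2s + 0.192 = 0.
Matching s² + 2ζω_n s + ω_n²: ω_n = √0.192 = 0.4382 rad/s and 2ζω_n = 1.2, so ζ = 1.2/(2·0.4382) = 1.37.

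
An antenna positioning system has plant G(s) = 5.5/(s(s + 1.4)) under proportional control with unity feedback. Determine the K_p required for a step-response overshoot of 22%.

From %OS = 100·exp(−πζ/√(1−ζ²)) = 22%, ζ = −ln(0.22)/√(π²+ln²(0.22)) = 0.4342.
Characteristic equation s² + 1.4s + 5.5K_p = 0 gives ζ = 1.4/(2√(5.5K_p)).
Setting ζ = 0.4342: √(5.5K_p) = 1.4/(2·0.4342) = 1.612, so K_p = 2.599/5.5 = 0.473.

K_p = 0.473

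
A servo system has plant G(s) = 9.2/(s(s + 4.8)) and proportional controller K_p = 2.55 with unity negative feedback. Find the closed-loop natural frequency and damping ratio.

With unity feedback the closed-loop characteristic equation is s² + 4.8s + 2.55·9.2 = s² + 4.8s + 23.46 = 0.
Matching s² + 2ζω_n s + ω_n²: ω_n = √23.46 = 4.844 rad/s and 2ζω_n = 4.8, so ζ = 4.8/(2·4.844) = 0.496.

ω_n = 4.84 rad/s, ζ = 0.496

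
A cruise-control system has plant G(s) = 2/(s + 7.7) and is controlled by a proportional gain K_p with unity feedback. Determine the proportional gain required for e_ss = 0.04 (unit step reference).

The loop is type 0, so e_ss(step) = 1/(1 + K_pos) with K_pos = K_p·G(0).
G(0) = 0.2597. Require 1/(1 + K_p·0.2597) = 0.04, so 1 + 0.2597·K_p = 25.
K_p = (25 − 1)/0.2597 = 92.4.

K_p = 92.4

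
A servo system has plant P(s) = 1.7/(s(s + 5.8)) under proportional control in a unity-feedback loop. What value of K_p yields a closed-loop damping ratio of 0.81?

K_p = 7.54

Closed-loop characteristic equation: s² + 5.8s + K_p·1.7 = 0.
So ω_n = √(1.7K_p) and 2ζω_n = 5.8, giving ζ = 5.8/(2√(1.7K_p)).
Setting ζ = 0.81: √(1.7K_p) = 5.8/(2·0.81) = 3.58, so K_p = 12.82/1.7 = 7.54.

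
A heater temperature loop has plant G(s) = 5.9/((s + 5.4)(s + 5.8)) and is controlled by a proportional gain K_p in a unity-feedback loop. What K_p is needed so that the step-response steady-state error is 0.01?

K_p = 526

Steady-state error for a unit step on this type-0 loop is 1/(1 + K_p·G(0)).
G(0) = 0.1884. Require 1/(1 + K_p·0.1884) = 0.01, so 1 + 0.1884·K_p = 100.
K_p = (100 − 1)/0.1884 = 526.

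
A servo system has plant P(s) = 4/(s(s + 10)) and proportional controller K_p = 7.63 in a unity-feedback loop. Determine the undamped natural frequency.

ω_n = 5.52 rad/s

The closed-loop denominator is s(s+10) + 7.63·4 = s² + 10s + 30.52.
So ω_n² = 30.52 ⇒ ω_n = 5.524 rad/s, and ζ = 10/(2ω_n) = 0.905.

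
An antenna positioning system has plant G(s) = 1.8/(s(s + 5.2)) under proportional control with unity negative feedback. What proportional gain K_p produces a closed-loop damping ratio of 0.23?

Closed-loop characteristic equation: s² + 5.2s + K_p·1.8 = 0.
So ω_n = √(1.8K_p) and 2ζω_n = 5.2, giving ζ = 5.2/(2√(1.8K_p)).
Setting ζ = 0.23: √(1.8K_p) = 5.2/(2·0.23) = 11.3, so K_p = 127.8/1.8 = 71.

K_p = 71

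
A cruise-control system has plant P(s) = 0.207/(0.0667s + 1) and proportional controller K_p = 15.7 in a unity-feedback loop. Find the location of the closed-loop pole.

Closed loop: T(s) = K_p·P/(1+K_p·P) = 3.25/(0.0667s + 1 + 3.25), with pole at s = −(1 + 3.25)/0.0667 = −63.72.

s = -63.72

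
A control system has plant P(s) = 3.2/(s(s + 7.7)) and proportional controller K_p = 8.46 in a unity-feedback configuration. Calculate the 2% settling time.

T_s ≈ 1.04 s

From 1 + K_pP(s) = 0: s² + 7.7s + 27.07 = 0 ⇒ ω_n = 5.203, ζ = 0.7399.
2% settling time T_s ≈ 4/(ζω_n) = 4/3.85 = 1.04 s.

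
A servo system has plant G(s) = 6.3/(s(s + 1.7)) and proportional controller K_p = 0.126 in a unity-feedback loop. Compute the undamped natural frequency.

1 + K_p·G(s) = 0 gives s² + 1.7s + 0.7938 = 0.
Matching s² + 2ζω_n s + ω_n²: ω_n = √0.7938 = 0.891 rad/s and 2ζω_n = 1.7, so ζ = 1.7/(2·0.891) = 0.954.

ω_n = 0.891 rad/s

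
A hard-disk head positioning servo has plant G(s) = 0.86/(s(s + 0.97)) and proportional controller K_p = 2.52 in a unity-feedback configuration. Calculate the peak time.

T_p = 2.26 s

Closed-loop characteristic equation: s² + 0.97s + 2.167 = 0, so ω_n = 1.472 rad/s and ζ = 0.97/(2·1.472) = 0.3295.
Damped frequency ω_d = ω_n√(1−ζ²) = 1.39 rad/s, so peak time T_p = π/ω_d = 2.26 s.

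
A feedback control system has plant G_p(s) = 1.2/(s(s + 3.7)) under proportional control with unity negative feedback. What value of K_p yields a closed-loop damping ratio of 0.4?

Closed-loop characteristic equation: s² + 3.7s + K_p·1.2 = 0.
So ω_n = √(1.2K_p) and 2ζω_n = 3.7, giving ζ = 3.7/(2√(1.2K_p)).
Setting ζ = 0.4: √(1.2K_p) = 3.7/(2·0.4) = 4.625, so K_p = 21.39/1.2 = 17.8.

K_p = 17.8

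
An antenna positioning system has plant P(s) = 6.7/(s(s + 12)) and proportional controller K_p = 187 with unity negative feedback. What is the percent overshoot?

Closed-loop characteristic equation: s² + 12s + 1253 = 0, so ω_n = 35.4 rad/s and ζ = 12/(2·35.4) = 0.1695.
%OS = 100·exp(−πζ/√(1−ζ²)) = 100·exp(−π·0.1695/√0.9713) = 58.3%.

58.3%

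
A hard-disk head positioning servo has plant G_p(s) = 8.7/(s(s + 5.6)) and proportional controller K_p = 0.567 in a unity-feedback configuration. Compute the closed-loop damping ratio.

1 + K_p·G_p(s) = 0 gives s² + 5.6s + 4.933 = 0.
Matching s² + 2ζω_n s + ω_n²: ω_n = √4.933 = 2.221 rad/s and 2ζω_n = 5.6, so ζ = 5.6/(2·2.221) = 1.26.

ζ = 1.26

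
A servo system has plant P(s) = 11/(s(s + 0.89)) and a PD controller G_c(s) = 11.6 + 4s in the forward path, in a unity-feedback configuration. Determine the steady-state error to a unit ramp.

The loop has one pole at the origin (type 1). Velocity error constant K_v = lim_{s→0} s·G_c(s)P(s) = 11.6·11/0.89 = 143.4.
Steady-state error to a unit ramp: e_ss = 1/K_v = 0.00697.

0.00697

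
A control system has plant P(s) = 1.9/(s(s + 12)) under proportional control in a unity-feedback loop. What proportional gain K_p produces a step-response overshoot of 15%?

From %OS = 100·exp(−πζ/√(1−ζ²)) = 15%, ζ = −ln(0.15)/√(π²+ln²(0.15)) = 0.5169.
Characteristic equation s² + 12s + 1.9K_p = 0 gives ζ = 12/(2√(1.9K_p)).
Setting ζ = 0.5169: √(1.9K_p) = 12/(2·0.5169) = 11.61, so K_p = 134.7/1.9 = 70.9.

K_p = 70.9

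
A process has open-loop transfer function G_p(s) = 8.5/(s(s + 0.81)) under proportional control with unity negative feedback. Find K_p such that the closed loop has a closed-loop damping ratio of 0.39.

Closed-loop characteristic equation: s² + 0.81s + K_p·8.5 = 0.
So ω_n = √(8.5K_p) and 2ζω_n = 0.81, giving ζ = 0.81/(2√(8.5K_p)).
Setting ζ = 0.39: √(8.5K_p) = 0.81/(2·0.39) = 1.038, so K_p = 1.078/8.5 = 0.127.

K_p = 0.127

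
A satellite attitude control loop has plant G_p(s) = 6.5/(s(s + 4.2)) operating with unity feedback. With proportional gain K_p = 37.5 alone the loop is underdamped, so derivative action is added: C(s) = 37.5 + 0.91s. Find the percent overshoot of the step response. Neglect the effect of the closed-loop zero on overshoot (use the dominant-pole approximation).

34.1%

Forward path: (37.5 + 0.91s)·6.5/(s(s+4.2)). The closed-loop characteristic equation is s² + (4.2 + 6.5·0.91)s + 6.5·37.5 = 0.
That is s² + 10.12s + 243.8 = 0, so ω_n = 15.61 rad/s and ζ = 10.12/(2·15.61) = 0.3239.
%OS = 100·exp(−πζ/√(1−ζ²)) = 34.1%.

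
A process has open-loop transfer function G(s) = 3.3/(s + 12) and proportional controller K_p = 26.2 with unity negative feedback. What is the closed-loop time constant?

Closed-loop transfer function: T(s) = K_p·G(s)/(1 + K_p·G(s)) = 86.46/(s + 12 + 86.46) = 86.46/(s + 98.46).
Time constant τ = 1/98.46 = 0.0102 s.

τ = 0.0102 s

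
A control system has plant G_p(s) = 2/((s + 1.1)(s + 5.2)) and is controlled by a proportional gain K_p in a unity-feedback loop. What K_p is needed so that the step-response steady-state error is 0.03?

K_p = 92.5

For a type-0 loop with proportional control, e_ss = 1/(1 + K_p·G_p(0)).
G_p(0) = 0.3497. Require 1/(1 + K_p·0.3497) = 0.03, so 1 + 0.3497·K_p = 33.33.
K_p = (33.33 − 1)/0.3497 = 92.5.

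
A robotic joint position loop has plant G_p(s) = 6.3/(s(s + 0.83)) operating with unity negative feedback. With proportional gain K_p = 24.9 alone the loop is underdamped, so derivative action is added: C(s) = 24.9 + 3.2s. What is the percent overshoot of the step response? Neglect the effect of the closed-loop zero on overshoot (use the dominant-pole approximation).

Forward path: (24.9 + 3.2s)·6.3/(s(s+0.83)). The closed-loop characteristic equation is s² + (0.83 + 6.3·3.2)s + 6.3·24.9 = 0.
That is s² + 20.99s + 156.9 = 0, so ω_n = 12.52 rad/s and ζ = 20.99/(2·12.52) = 0.8379.
%OS = 100·exp(−πζ/√(1−ζ²)) = 0.804%.

0.804%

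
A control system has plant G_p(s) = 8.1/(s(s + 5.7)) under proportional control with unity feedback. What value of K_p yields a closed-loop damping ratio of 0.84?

Closed-loop characteristic equation: s² + 5.7s + K_p·8.1 = 0.
So ω_n = √(8.1K_p) and 2ζω_n = 5.7, giving ζ = 5.7/(2√(8.1K_p)).
Setting ζ = 0.84: √(8.1K_p) = 5.7/(2·0.84) = 3.393, so K_p = 11.51/8.1 = 1.42.

K_p = 1.42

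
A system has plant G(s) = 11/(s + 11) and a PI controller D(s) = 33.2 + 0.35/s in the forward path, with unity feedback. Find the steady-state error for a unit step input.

The open loop D(s)G(s) has a pole at the origin (type 1), so the static position error constant is infinite and e_ss = 1/(1+∞) = 0.

0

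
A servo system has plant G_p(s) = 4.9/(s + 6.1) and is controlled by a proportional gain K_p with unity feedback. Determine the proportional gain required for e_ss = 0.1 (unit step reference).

K_p = 11.2

Steady-state error for a unit step on this type-0 loop is 1/(1 + K_p·G_p(0)).
G_p(0) = 0.8033. Require 1/(1 + K_p·0.8033) = 0.1, so 1 + 0.8033·K_p = 10.
K_p = (10 − 1)/0.8033 = 11.2.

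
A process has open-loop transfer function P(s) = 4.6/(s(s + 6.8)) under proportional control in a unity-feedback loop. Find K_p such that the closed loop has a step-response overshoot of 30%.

From %OS = 100·exp(−πζ/√(1−ζ²)) = 30%, ζ = −ln(0.3)/√(π²+ln²(0.3)) = 0.3579.
Characteristic equation s² + 6.8s + 4.6K_p = 0 gives ζ = 6.8/(2√(4.6K_p)).
Setting ζ = 0.3579: √(4.6K_p) = 6.8/(2·0.3579) = 9.501, so K_p = 90.27/4.6 = 19.6.

K_p = 19.6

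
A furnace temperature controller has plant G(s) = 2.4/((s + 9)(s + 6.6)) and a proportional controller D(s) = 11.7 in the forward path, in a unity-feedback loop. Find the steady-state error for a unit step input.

The loop is type 0. Static position error constant K_pos = D(0)·G(0) = 11.7·0.0404 = 0.4727.
Steady-state error to a unit step: e_ss = 1/(1+K_pos) = 1/1.473 = 0.679.

0.679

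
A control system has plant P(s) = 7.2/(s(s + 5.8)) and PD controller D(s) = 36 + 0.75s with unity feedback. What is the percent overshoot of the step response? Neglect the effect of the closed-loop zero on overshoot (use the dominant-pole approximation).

Forward path: (36 + 0.75s)·7.2/(s(s+5.8)). The closed-loop characteristic equation is s² + (5.8 + 7.2·0.75)s + 7.2·36 = 0.
That is s² + 11.2s + 259.2 = 0, so ω_n = 16.1 rad/s and ζ = 11.2/(2·16.1) = 0.3478.
%OS = 100·exp(−πζ/√(1−ζ²)) = 31.2%.

31.2%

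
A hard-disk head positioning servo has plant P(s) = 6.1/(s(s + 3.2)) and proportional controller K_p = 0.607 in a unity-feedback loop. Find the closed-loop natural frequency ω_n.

1 + K_p·P(s) = 0 gives s² + 3.2s + 3.703 = 0.
Matching s² + 2ζω_n s + ω_n²: ω_n = √3.703 = 1.924 rad/s and 2ζω_n = 3.2, so ζ = 3.2/(2·1.924) = 0.831.

ω_n = 1.92 rad/s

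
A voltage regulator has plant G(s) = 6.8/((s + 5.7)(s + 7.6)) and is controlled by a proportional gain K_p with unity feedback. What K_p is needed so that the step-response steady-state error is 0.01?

K_p = 631

The loop is type 0, so e_ss(step) = 1/(1 + K_pos) with K_pos = K_p·G(0).
G(0) = 0.157. Require 1/(1 + K_p·0.157) = 0.01, so 1 + 0.157·K_p = 100.
K_p = (100 − 1)/0.157 = 631.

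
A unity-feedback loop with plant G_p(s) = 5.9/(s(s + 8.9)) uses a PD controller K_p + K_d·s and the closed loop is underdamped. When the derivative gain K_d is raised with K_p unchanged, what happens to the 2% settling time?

Characteristic equation s² + (8.9 + 5.9K_d)s + 5.9K_p = 0: raising K_d increases ζω_n = (8.9+5.9K_d)/2 while the loop stays underdamped, so T_s ≈ 4/(ζω_n) decreases.

decrease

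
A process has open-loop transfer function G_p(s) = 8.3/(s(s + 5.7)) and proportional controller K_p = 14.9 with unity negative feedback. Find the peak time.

Closed-loop characteristic equation: s² + 5.7s + 123.7 = 0, so ω_n = 11.12 rad/s and ζ = 5.7/(2·11.12) = 0.2563.
Damped frequency ω_d = ω_n√(1−ζ²) = 10.75 rad/s, so peak time T_p = π/ω_d = 0.292 s.

T_p = 0.292 s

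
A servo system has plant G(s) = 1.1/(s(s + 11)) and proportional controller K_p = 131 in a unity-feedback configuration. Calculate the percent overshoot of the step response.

The closed-loop denominator s² + 11s + 144.1 gives ω_n = √144.1 = 12 and ζ = 11/(2ω_n) = 0.4582.
%OS = 100·exp(−πζ/√(1−ζ²)) = 100·exp(−π·0.4582/√0.7901) = 19.8%.

19.8%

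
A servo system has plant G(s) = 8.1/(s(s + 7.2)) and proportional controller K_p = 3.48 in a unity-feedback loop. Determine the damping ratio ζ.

With unity feedback the closed-loop characteristic equation is s² + 7.2s + 3.48·8.1 = s² + 7.2s + 28.19 = 0.
So ω_n² = 28.19 ⇒ ω_n = 5.309 rad/s, and ζ = 7.2/(2ω_n) = 0.678.

ζ = 0.678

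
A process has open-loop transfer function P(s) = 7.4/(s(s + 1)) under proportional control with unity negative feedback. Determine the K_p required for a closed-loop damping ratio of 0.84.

Closed-loop characteristic equation: s² + 1s + K_p·7.4 = 0.
So ω_n = √(7.4K_p) and 2ζω_n = 1, giving ζ = 1/(2√(7.4K_p)).
Setting ζ = 0.84: √(7.4K_p) = 1/(2·0.84) = 0.5952, so K_p = 0.3543/7.4 = 0.0479.

K_p = 0.0479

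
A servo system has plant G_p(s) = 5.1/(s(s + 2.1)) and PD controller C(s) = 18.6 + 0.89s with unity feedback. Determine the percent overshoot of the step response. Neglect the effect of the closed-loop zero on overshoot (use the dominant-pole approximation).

32%

Forward path: (18.6 + 0.89s)·5.1/(s(s+2.1)). The closed-loop characteristic equation is s² + (2.1 + 5.1·0.89)s + 5.1·18.6 = 0.
That is s² + 6.639s + 94.86 = 0, so ω_n = 9.74 rad/s and ζ = 6.639/(2·9.74) = 0.3408.
%OS = 100·exp(−πζ/√(1−ζ²)) = 32%.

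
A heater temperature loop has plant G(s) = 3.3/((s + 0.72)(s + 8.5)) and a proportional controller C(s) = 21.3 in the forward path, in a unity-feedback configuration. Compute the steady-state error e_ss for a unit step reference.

0.0801

The loop is type 0. Static position error constant K_pos = C(0)·G(0) = 21.3·0.5392 = 11.49.
Steady-state error to a unit step: e_ss = 1/(1+K_pos) = 1/12.49 = 0.0801.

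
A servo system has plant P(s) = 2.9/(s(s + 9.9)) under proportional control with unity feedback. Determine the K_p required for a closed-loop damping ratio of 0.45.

Closed-loop characteristic equation: s² + 9.9s + K_p·2.9 = 0.
So ω_n = √(2.9K_p) and 2ζω_n = 9.9, giving ζ = 9.9/(2√(2.9K_p)).
Setting ζ = 0.45: √(2.9K_p) = 9.9/(2·0.45) = 11, so K_p = 121/2.9 = 41.7.

K_p = 41.7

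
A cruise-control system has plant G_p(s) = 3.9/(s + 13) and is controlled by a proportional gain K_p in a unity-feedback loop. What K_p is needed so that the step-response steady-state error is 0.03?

Steady-state error for a unit step on this type-0 loop is 1/(1 + K_p·G_p(0)).
G_p(0) = 0.3. Require 1/(1 + K_p·0.3) = 0.03, so 1 + 0.3·K_p = 33.33.
K_p = (33.33 − 1)/0.3 = 108.

K_p = 108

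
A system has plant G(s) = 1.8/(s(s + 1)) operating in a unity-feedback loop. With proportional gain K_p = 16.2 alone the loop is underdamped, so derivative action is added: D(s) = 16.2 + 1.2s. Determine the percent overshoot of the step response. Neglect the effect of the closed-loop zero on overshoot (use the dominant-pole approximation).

38.2%

Forward path: (16.2 + 1.2s)·1.8/(s(s+1)). The closed-loop characteristic equation is s² + (1 + 1.8·1.2)s + 1.8·16.2 = 0.
That is s² + 3.16s + 29.16 = 0, so ω_n = 5.4 rad/s and ζ = 3.16/(2·5.4) = 0.2926.
%OS = 100·exp(−πζ/√(1−ζ²)) = 38.2%.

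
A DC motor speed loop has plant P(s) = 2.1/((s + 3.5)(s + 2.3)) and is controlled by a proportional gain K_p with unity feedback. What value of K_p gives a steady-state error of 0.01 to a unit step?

K_p = 379

Steady-state error for a unit step on this type-0 loop is 1/(1 + K_p·P(0)).
P(0) = 0.2609. Require 1/(1 + K_p·0.2609) = 0.01, so 1 + 0.2609·K_p = 100.
K_p = (100 − 1)/0.2609 = 379.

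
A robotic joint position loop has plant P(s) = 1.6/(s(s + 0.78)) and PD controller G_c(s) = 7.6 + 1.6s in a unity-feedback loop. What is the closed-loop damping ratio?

Forward path: (7.6 + 1.6s)·1.6/(s(s+0.78)). The closed-loop characteristic equation is s² + (0.78 + 1.6·1.6)s + 1.6·7.6 = 0.
That is s² + 3.34s + 12.16 = 0, so ω_n = 3.487 rad/s and ζ = 3.34/(2·3.487) = 0.4789.

ζ = 0.479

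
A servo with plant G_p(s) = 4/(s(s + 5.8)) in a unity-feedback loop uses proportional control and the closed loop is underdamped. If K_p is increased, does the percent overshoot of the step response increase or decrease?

Characteristic equation s² + 5.8s + K_p·4 = 0: raising K_p raises ω_n while 2ζω_n = 5.8 is fixed, so ζ falls and overshoot grows.

increase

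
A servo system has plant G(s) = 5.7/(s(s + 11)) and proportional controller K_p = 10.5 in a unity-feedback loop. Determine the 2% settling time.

The closed-loop denominator s² + 11s + 59.85 gives ω_n = √59.85 = 7.736 and ζ = 11/(2ω_n) = 0.7109.
2% settling time T_s ≈ 4/(ζω_n) = 4/5.5 = 0.727 s.

T_s ≈ 0.727 s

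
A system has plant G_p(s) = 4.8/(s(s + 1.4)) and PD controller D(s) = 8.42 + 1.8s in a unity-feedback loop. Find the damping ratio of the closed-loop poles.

Forward path: (8.42 + 1.8s)·4.8/(s(s+1.4)). The closed-loop characteristic equation is s² + (1.4 + 4.8·1.8)s + 4.8·8.42 = 0.
That is s² + 10.04s + 40.42 = 0, so ω_n = 6.357 rad/s and ζ = 10.04/(2·6.357) = 0.7896.

ζ = 0.79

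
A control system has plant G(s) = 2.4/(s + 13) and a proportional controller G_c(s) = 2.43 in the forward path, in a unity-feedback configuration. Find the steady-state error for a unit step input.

0.69

The loop is type 0. Static position error constant K_pos = G_c(0)·G(0) = 2.43·0.1846 = 0.4486.
Steady-state error to a unit step: e_ss = 1/(1+K_pos) = 1/1.449 = 0.69.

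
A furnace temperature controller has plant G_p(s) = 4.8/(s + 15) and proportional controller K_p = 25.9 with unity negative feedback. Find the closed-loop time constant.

τ = 0.00718 s

Closed-loop transfer function: T(s) = K_p·G_p(s)/(1 + K_p·G_p(s)) = 124.3/(s + 15 + 124.3) = 124.3/(s + 139.3).
Time constant τ = 1/139.3 = 0.00718 s.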